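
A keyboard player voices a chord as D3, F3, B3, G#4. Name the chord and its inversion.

Reducing to letter names: D, F, B, G#. These stack in thirds as G#–B–D–F — a G# diminished seventh chord.
The lowest note is D, the fifth of the chord, so this is second inversion (figured bass 4/3).

G# diminished seventh, second inversion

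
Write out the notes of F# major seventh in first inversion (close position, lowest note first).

A#, C#, E#, F#

The chord tones are F#–A#–C#–E#. With the third (A#) lowest for first inversion: A#, C#, E#, F#.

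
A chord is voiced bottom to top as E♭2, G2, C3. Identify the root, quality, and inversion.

C minor, first inversion

Reducing to letter names: Eb, G, C. These stack in thirds as C–Eb–G — a C minor triad.
Eb is the third of C minor; third in the bass means first inversion (figured bass 6).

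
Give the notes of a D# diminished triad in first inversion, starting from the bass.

F#, A, D#

The chord tones are D#–F#–A. With the third (F#) lowest for first inversion: F#, A, D#.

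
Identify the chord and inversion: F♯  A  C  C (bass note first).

F# diminished, root position

The distinct note names are F#, A, C. Stacked in thirds they read F#–A–C, which is a diminished triad on F#.
With the root (F#) in the bass, the chord is in root position (figured bass 5/3).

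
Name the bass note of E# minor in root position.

E# minor is E#–G#–B#. Root position places the root in the bass: E#.

E#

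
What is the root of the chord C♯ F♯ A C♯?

The distinct letter names are C#, F#, A. Arranged as a stack of thirds they read F#–A–C#, so F# is the root (an F# minor triad).

F#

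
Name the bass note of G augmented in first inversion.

B

G augmented is G–B–D#. First inversion places the third in the bass: B.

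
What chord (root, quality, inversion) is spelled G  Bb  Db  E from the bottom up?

The distinct note names are G, Bb, Db, E. Stacked in thirds they read E–G–Bb–Db, which is a diminished seventh chord on E.
With the third (G) in the bass, the chord is in first inversion (figured bass 6/5).

E diminished seventh, first inversion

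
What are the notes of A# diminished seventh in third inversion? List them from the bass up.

Spelling A# diminished seventh: A#–C#–E–G. In third inversion the seventh is bass, giving G, A#, C#, E from the bottom.

G, A#, C#, E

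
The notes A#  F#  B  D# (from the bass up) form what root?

A#, F#, B, D# are the tones of a B major seventh chord (B–D#–F#–A#), making B the root.

B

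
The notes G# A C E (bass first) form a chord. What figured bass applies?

The notes G#, A, C, E stack in thirds as A–C–E–G# — an A minor-major seventh chord. The bass G# is the seventh, so this is third inversion: figured 4/2.

4/2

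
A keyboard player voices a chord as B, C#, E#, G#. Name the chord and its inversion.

The distinct note names are B, C#, E#, G#. Stacked in thirds they read C#–E#–G#–B, which is a dominant seventh chord on C#.
B is the seventh of C# dominant seventh; seventh in the bass means third inversion (figured bass 4/2).

C# dominant seventh, third inversion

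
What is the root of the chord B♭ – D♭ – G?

The distinct letter names are Bb, Db, G. Arranged as a stack of thirds they read G–Bb–Db, so G is the root (a G diminished triad).

G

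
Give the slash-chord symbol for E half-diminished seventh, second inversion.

Eø7/Bb

Second inversion of E half-diminished seventh has the fifth (Bb) in the bass. As a slash chord: Eø7/Bb.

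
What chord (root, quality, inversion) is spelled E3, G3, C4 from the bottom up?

The pitch classes E, G, C arrange in thirds as C–E–G: a C major triad.
E is the third of C major; third in the bass means first inversion (figured bass 6).

C major, first inversion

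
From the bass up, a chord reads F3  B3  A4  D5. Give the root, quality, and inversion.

B half-diminished seventh, second inversion

Reducing to letter names: F, B, A, D. These stack in thirds as B–D–F–A — a B half-diminished seventh chord.
With the fifth (F) in the bass, the chord is in second inversion (figured bass 4/3).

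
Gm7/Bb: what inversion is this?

first inversion

Gm7/Bb means G minor seventh with Bb in the bass. Bb is the third of G minor seventh (G–Bb–D–F), so this is first inversion.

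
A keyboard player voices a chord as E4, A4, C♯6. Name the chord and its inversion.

A major, second inversion

Reducing to letter names: E, A, C#. These stack in thirds as A–C#–E — an A major triad.
The lowest note is E, the fifth of the chord, so this is second inversion (figured bass 6/4).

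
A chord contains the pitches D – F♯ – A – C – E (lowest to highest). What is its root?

Reordering D, F#, A, C, E into stacked thirds gives D–F#–A–C–E; the bottom of that stack, D, is the root.

D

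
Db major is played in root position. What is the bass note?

In root position the root is lowest. For Db major (Db–F–Ab) that is Db.

Db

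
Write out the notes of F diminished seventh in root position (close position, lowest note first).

Spelling F diminished seventh: F–Ab–Cb–Ebb. In root position the root is bass, giving F, Ab, Cb, Ebb from the bottom.

F, Ab, Cb, Ebb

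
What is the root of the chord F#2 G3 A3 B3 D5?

F#, G, A, B, D are the tones of a G major ninth chord (G–B–D–F#–A), making G the root.

G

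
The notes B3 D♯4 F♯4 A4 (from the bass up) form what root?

B

B, D#, F#, A are the tones of a B dominant seventh chord (B–D#–F#–A), making B the root.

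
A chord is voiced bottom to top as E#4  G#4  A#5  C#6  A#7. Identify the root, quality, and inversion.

Reducing to letter names: E#, G#, A#, C#. These stack in thirds as A#–C#–E#–G# — an A# minor seventh chord.
E# is the fifth of A# minor seventh; fifth in the bass means second inversion (figured bass 4/3).

A# minor seventh, second inversion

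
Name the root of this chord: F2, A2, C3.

The distinct letter names are F, A, C. Arranged as a stack of thirds they read F–A–C, so F is the root (an F major triad).

F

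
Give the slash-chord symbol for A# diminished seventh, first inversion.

First inversion of A# diminished seventh has the third (C#) in the bass. As a slash chord: A#dim7/C#.

A#dim7/C#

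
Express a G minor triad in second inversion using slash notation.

Gm/D

Second inversion of G minor has the fifth (D) in the bass. As a slash chord: Gm/D.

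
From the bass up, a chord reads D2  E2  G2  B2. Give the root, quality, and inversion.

E minor seventh, third inversion

Reducing to letter names: D, E, G, B. These stack in thirds as E–G–B–D — an E minor seventh chord.
The lowest note is D, the seventh of the chord, so this is third inversion (figured bass 4/2).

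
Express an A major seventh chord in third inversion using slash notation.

Third inversion of A major seventh has the seventh (G#) in the bass. As a slash chord: Amaj7/G#.

Amaj7/G#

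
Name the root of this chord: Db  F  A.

Reordering Db, F, A into stacked thirds gives Db–F–A; the bottom of that stack, Db, is the root.

Db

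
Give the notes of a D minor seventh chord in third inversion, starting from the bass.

C, D, F, A

D minor seventh is D–F–A–C. Third inversion puts the seventh (C) in the bass, with the remaining tones above: C, D, F, A.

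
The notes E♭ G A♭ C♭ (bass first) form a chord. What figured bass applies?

The notes Eb, G, Ab, Cb stack in thirds as Ab–Cb–Eb–G — an Ab minor-major seventh chord. The bass Eb is the fifth, so this is second inversion: figured 4/3.

4/3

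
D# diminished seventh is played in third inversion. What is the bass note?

C

The seventh of D# diminished seventh (D#–F#–A–C) is C; that is the bass in third inversion.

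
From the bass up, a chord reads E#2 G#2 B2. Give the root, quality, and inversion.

The pitch classes E#, G#, B arrange in thirds as E#–G#–B: an E# diminished triad.
E# is the root of E# diminished; root in the bass means root position (figured bass 5/3).

E# diminished, root position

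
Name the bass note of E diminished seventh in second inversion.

In second inversion the fifth is lowest. For E diminished seventh (E–G–Bb–Db) that is Bb.

Bb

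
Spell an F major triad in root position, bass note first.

F, A, C

The chord tones are F–A–C. With the root (F) lowest for root position: F, A, C.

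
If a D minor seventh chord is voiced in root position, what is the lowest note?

The root of D minor seventh (D–F–A–C) is D; that is the bass in root position.

D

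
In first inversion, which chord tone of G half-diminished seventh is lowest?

G half-diminished seventh is G–Bb–Db–F. First inversion places the third in the bass: Bb.

Bb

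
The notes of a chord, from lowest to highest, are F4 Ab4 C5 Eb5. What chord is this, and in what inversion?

Reducing to letter names: F, Ab, C, Eb. These stack in thirds as F–Ab–C–Eb — an F minor seventh chord.
The lowest note is F, the root of the chord, so this is root position (figured bass 7).

F minor seventh, root position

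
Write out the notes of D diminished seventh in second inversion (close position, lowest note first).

Ab, Cb, D, F

Spelling D diminished seventh: D–F–Ab–Cb. In second inversion the fifth is bass, giving Ab, Cb, D, F from the bottom.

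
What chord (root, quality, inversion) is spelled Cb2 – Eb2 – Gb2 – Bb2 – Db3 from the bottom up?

The distinct note names are Cb, Eb, Gb, Bb, Db. Stacked in thirds they read Cb–Eb–Gb–Bb–Db, which is a major ninth chord on Cb.
Cb is the root of Cb major ninth; root in the bass means root position.

Cb major ninth, root position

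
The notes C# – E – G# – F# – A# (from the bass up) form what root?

The distinct letter names are C#, E, G#, F#, A#. Arranged as a stack of thirds they read F#–A#–C#–E–G#, so F# is the root (an F# dominant ninth chord).

F#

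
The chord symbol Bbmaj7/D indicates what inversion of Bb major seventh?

first inversion

Bbmaj7/D means Bb major seventh with D in the bass. D is the third of Bb major seventh (Bb–D–F–A), so this is first inversion.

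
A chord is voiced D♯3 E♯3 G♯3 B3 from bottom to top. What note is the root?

D#, E#, G#, B are the tones of an E# half-diminished seventh chord (E#–G#–B–D#), making E# the root.

E#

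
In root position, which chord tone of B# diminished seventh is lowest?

In root position the root is lowest. For B# diminished seventh (B#–D#–F#–A) that is B#.

B#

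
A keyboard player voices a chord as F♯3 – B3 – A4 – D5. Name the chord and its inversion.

The pitch classes F#, B, A, D arrange in thirds as B–D–F#–A: a B minor seventh chord.
F# is the fifth of B minor seventh; fifth in the bass means second inversion (figured bass 4/3).

B minor seventh, second inversion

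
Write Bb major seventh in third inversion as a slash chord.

Bbmaj7/A

Third inversion of Bb major seventh has the seventh (A) in the bass. As a slash chord: Bbmaj7/A.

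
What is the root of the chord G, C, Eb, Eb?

C

G, C, Eb are the tones of a C minor triad (C–Eb–G), making C the root.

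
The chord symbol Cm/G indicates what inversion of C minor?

Cm/G means C minor with G in the bass. G is the fifth of C minor (C–Eb–G), so this is second inversion.

second inversion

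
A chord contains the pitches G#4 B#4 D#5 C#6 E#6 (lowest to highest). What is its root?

G#, B#, D#, C#, E# are the tones of a C# major ninth chord (C#–E#–G#–B#–D#), making C# the root.

C#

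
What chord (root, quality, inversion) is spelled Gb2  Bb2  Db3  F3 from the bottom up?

The pitch classes Gb, Bb, Db, F arrange in thirds as Gb–Bb–Db–F: a Gb major seventh chord.
Gb is the root of Gb major seventh; root in the bass means root position (figured bass 7).

Gb major seventh, root position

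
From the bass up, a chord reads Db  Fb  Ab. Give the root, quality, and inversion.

The distinct note names are Db, Fb, Ab. Stacked in thirds they read Db–Fb–Ab, which is a minor triad on Db.
Db is the root of Db minor; root in the bass means root position (figured bass 5/3).

Db minor, root position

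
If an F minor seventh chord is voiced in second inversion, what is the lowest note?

C

In second inversion the fifth is lowest. For F minor seventh (F–Ab–C–Eb) that is C.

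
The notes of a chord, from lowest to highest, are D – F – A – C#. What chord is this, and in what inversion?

The distinct note names are D, F, A, C#. Stacked in thirds they read D–F–A–C#, which is a minor-major seventh chord on D.
The lowest note is D, the root of the chord, so this is root position (figured bass 7).

D minor-major seventh, root position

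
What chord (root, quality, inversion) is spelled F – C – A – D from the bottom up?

D minor seventh, first inversion

The distinct note names are F, C, A, D. Stacked in thirds they read D–F–A–C, which is a minor seventh chord on D.
F is the third of D minor seventh; third in the bass means first inversion (figured bass 6/5).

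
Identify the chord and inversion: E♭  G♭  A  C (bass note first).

Reducing to letter names: Eb, Gb, A, C. These stack in thirds as A–C–Eb–Gb — an A diminished seventh chord.
With the fifth (Eb) in the bass, the chord is in second inversion (figured bass 4/3).

A diminished seventh, second inversion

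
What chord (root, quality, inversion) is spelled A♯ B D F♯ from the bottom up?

The pitch classes A#, B, D, F# arrange in thirds as B–D–F#–A#: a B minor-major seventh chord.
With the seventh (A#) in the bass, the chord is in third inversion (figured bass 4/2).

B minor-major seventh, third inversion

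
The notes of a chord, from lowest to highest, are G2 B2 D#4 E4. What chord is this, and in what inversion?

E minor-major seventh, first inversion

Reducing to letter names: G, B, D#, E. These stack in thirds as E–G–B–D# — an E minor-major seventh chord.
G is the third of E minor-major seventh; third in the bass means first inversion (figured bass 6/5).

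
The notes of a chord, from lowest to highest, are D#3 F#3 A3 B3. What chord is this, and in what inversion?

The pitch classes D#, F#, A, B arrange in thirds as B–D#–F#–A: a B dominant seventh chord.
The lowest note is D#, the third of the chord, so this is first inversion (figured bass 6/5).

B dominant seventh, first inversion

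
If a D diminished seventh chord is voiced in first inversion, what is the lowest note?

The third of D diminished seventh (D–F–Ab–Cb) is F; that is the bass in first inversion.

F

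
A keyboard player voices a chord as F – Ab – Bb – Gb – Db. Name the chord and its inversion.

The distinct note names are F, Ab, Bb, Gb, Db. Stacked in thirds they read Gb–Bb–Db–F–Ab, which is a major ninth chord on Gb.
With the seventh (F) in the bass, the chord is in third inversion.

Gb major ninth, third inversion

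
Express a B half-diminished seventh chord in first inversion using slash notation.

Bø7/D

First inversion of B half-diminished seventh has the third (D) in the bass. As a slash chord: Bø7/D.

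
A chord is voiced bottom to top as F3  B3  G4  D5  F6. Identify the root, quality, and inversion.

The distinct note names are F, B, G, D. Stacked in thirds they read G–B–D–F, which is a dominant seventh chord on G.
The lowest note is F, the seventh of the chord, so this is third inversion (figured bass 4/2).

G dominant seventh, third inversion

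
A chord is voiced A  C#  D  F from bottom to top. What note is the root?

The distinct letter names are A, C#, D, F. Arranged as a stack of thirds they read D–F–A–C#, so D is the root (a D minor-major seventh chord).

D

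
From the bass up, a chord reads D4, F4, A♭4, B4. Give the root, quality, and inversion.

Reducing to letter names: D, F, Ab, B. These stack in thirds as B–D–F–Ab — a B diminished seventh chord.
With the third (D) in the bass, the chord is in first inversion (figured bass 6/5).

B diminished seventh, first inversion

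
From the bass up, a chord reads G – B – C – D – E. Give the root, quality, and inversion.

C major ninth, second inversion

The pitch classes G, B, C, D, E arrange in thirds as C–E–G–B–D: a C major ninth chord.
With the fifth (G) in the bass, the chord is in second inversion.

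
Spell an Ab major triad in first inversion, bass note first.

C, Eb, Ab

Ab major is Ab–C–Eb. First inversion puts the third (C) in the bass, with the remaining tones above: C, Eb, Ab.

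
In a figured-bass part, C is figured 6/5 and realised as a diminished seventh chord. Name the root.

A

The figures 6/5 mean the third of the chord is in the bass. If C is the third of a diminished seventh chord, the root is A (chord tones A–C–Eb–Gb).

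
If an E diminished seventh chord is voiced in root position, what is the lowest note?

E

The root of E diminished seventh (E–G–Bb–Db) is E; that is the bass in root position.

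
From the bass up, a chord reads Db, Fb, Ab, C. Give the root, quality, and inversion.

The distinct note names are Db, Fb, Ab, C. Stacked in thirds they read Db–Fb–Ab–C, which is a minor-major seventh chord on Db.
Db is the root of Db minor-major seventh; root in the bass means root position (figured bass 7).

Db minor-major seventh, root position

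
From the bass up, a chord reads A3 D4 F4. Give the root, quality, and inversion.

D minor, second inversion

The distinct note names are A, D, F. Stacked in thirds they read D–F–A, which is a minor triad on D.
A is the fifth of D minor; fifth in the bass means second inversion (figured bass 6/4).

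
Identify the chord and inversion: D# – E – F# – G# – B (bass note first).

The distinct note names are D#, E, F#, G#, B. Stacked in thirds they read E–G#–B–D#–F#, which is a major ninth chord on E.
With the seventh (D#) in the bass, the chord is in third inversion.

E major ninth, third inversion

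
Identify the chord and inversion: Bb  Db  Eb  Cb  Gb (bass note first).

Cb major ninth, third inversion

The distinct note names are Bb, Db, Eb, Cb, Gb. Stacked in thirds they read Cb–Eb–Gb–Bb–Db, which is a major ninth chord on Cb.
The lowest note is Bb, the seventh of the chord, so this is third inversion.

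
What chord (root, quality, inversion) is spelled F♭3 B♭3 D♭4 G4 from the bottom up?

G diminished seventh, third inversion

The distinct note names are Fb, Bb, Db, G. Stacked in thirds they read G–Bb–Db–Fb, which is a diminished seventh chord on G.
With the seventh (Fb) in the bass, the chord is in third inversion (figured bass 4/2).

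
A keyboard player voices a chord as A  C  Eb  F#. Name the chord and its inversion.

F# diminished seventh, first inversion

Reducing to letter names: A, C, Eb, F#. These stack in thirds as F#–A–C–Eb — an F# diminished seventh chord.
With the third (A) in the bass, the chord is in first inversion (figured bass 6/5).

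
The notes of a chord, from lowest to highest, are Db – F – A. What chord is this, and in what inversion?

Db augmented, root position

The distinct note names are Db, F, A. Stacked in thirds they read Db–F–A, which is an augmented triad on Db.
The lowest note is Db, the root of the chord, so this is root position (figured bass 5/3).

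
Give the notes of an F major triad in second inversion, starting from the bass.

C, F, A

Spelling F major: F–A–C. In second inversion the fifth is bass, giving C, F, A from the bottom.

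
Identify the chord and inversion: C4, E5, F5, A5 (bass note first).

Reducing to letter names: C, E, F, A. These stack in thirds as F–A–C–E — an F major seventh chord.
The lowest note is C, the fifth of the chord, so this is second inversion (figured bass 4/3).

F major seventh, second inversion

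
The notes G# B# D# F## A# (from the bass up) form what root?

G#

The distinct letter names are G#, B#, D#, F##, A#. Arranged as a stack of thirds they read G#–B#–D#–F##–A#, so G# is the root (a G# major ninth chord).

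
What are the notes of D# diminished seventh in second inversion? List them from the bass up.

A, C, D#, F#

Spelling D# diminished seventh: D#–F#–A–C. In second inversion the fifth is bass, giving A, C, D#, F# from the bottom.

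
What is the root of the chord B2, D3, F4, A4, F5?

B

B, D, F, A are the tones of a B half-diminished seventh chord (B–D–F–A), making B the root.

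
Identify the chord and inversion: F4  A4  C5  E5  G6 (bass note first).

F major ninth, root position

The distinct note names are F, A, C, E, G. Stacked in thirds they read F–A–C–E–G, which is a major ninth chord on F.
With the root (F) in the bass, the chord is in root position.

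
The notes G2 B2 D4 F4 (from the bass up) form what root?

G

G, B, D, F are the tones of a G dominant seventh chord (G–B–D–F), making G the root.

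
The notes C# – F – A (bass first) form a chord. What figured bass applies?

The notes C#, F, A stack in thirds as F–A–C# — an F augmented triad. The bass C# is the fifth, so this is second inversion: figured 6/4.

6/4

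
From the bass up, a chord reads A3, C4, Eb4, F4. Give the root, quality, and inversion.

F dominant seventh, first inversion

The distinct note names are A, C, Eb, F. Stacked in thirds they read F–A–C–Eb, which is a dominant seventh chord on F.
The lowest note is A, the third of the chord, so this is first inversion (figured bass 6/5).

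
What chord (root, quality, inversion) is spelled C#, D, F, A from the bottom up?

The pitch classes C#, D, F, A arrange in thirds as D–F–A–C#: a D minor-major seventh chord.
The lowest note is C#, the seventh of the chord, so this is third inversion (figured bass 4/2).

D minor-major seventh, third inversion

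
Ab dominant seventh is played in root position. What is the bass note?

In root position the root is lowest. For Ab dominant seventh (Ab–C–Eb–Gb) that is Ab.

Ab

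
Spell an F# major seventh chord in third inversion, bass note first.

E#, F#, A#, C#

The chord tones are F#–A#–C#–E#. With the seventh (E#) lowest for third inversion: E#, F#, A#, C#.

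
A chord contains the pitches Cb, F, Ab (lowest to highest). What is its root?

Reordering Cb, F, Ab into stacked thirds gives F–Ab–Cb; the bottom of that stack, F, is the root.

F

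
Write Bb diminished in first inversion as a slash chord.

First inversion of Bb diminished has the third (Db) in the bass. As a slash chord: Bbdim/Db.

Bbdim/Db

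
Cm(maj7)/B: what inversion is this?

third inversion

Cm(maj7)/B means C minor-major seventh with B in the bass. B is the seventh of C minor-major seventh (C–Eb–G–B), so this is third inversion.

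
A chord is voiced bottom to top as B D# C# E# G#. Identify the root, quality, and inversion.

C# dominant ninth, third inversion

The distinct note names are B, D#, C#, E#, G#. Stacked in thirds they read C#–E#–G#–B–D#, which is a dominant ninth chord on C#.
The lowest note is B, the seventh of the chord, so this is third inversion.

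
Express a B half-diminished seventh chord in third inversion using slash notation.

Third inversion of B half-diminished seventh has the seventh (A) in the bass. As a slash chord: Bø7/A.

Bø7/A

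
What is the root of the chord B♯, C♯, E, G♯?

B#, C#, E, G# are the tones of a C# minor-major seventh chord (C#–E–G#–B#), making C# the root.

C#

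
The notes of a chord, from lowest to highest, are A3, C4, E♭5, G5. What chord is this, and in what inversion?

The pitch classes A, C, Eb, G arrange in thirds as A–C–Eb–G: an A half-diminished seventh chord.
A is the root of A half-diminished seventh; root in the bass means root position (figured bass 7).

A half-diminished seventh, root position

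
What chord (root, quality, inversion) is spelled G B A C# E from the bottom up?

A dominant ninth, third inversion

Reducing to letter names: G, B, A, C#, E. These stack in thirds as A–C#–E–G–B — an A dominant ninth chord.
The lowest note is G, the seventh of the chord, so this is third inversion.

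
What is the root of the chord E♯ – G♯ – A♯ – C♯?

E#, G#, A#, C# are the tones of an A# minor seventh chord (A#–C#–E#–G#), making A# the root.

A#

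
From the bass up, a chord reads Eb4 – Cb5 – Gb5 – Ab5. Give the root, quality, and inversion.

Ab minor seventh, second inversion

The pitch classes Eb, Cb, Gb, Ab arrange in thirds as Ab–Cb–Eb–Gb: an Ab minor seventh chord.
The lowest note is Eb, the fifth of the chord, so this is second inversion (figured bass 4/3).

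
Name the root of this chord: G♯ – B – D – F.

G#

Reordering G#, B, D, F into stacked thirds gives G#–B–D–F; the bottom of that stack, G#, is the root.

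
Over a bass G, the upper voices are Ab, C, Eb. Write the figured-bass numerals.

4/2

The notes G, Ab, C, Eb stack in thirds as Ab–C–Eb–G — an Ab major seventh chord. The bass G is the seventh, so this is third inversion: figured 4/2.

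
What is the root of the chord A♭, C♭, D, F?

Reordering Ab, Cb, D, F into stacked thirds gives D–F–Ab–Cb; the bottom of that stack, D, is the root.

D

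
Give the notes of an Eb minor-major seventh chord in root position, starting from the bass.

Eb, Gb, Bb, D

Spelling Eb minor-major seventh: Eb–Gb–Bb–D. In root position the root is bass, giving Eb, Gb, Bb, D from the bottom.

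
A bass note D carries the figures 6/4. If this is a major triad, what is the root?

G

The figures 6/4 mean the fifth of the chord is in the bass. If D is the fifth of a major triad, the root is G (chord tones G–B–D).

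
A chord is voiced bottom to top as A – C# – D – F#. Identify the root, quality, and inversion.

D major seventh, second inversion

The pitch classes A, C#, D, F# arrange in thirds as D–F#–A–C#: a D major seventh chord.
The lowest note is A, the fifth of the chord, so this is second inversion (figured bass 4/3).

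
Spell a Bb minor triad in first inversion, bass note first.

Db, F, Bb

The chord tones are Bb–Db–F. With the third (Db) lowest for first inversion: Db, F, Bb.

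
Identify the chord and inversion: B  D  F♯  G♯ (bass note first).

The pitch classes B, D, F#, G# arrange in thirds as G#–B–D–F#: a G# half-diminished seventh chord.
The lowest note is B, the third of the chord, so this is first inversion (figured bass 6/5).

G# half-diminished seventh, first inversion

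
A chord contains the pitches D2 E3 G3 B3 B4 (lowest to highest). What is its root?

E

Reordering D, E, G, B into stacked thirds gives E–G–B–D; the bottom of that stack, E, is the root.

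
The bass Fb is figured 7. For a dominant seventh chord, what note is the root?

Fb

The figures 7 mean the root of the chord is in the bass. If Fb is the root of a dominant seventh chord, the root is Fb (chord tones Fb–Ab–Cb–Ebb).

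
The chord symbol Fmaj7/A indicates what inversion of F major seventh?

first inversion

Fmaj7/A means F major seventh with A in the bass. A is the third of F major seventh (F–A–C–E), so this is first inversion.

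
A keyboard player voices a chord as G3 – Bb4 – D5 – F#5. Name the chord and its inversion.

G minor-major seventh, root position

The pitch classes G, Bb, D, F# arrange in thirds as G–Bb–D–F#: a G minor-major seventh chord.
With the root (G) in the bass, the chord is in root position (figured bass 7).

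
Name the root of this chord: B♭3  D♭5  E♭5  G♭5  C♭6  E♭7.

Cb

Reordering Bb, Db, Eb, Gb, Cb into stacked thirds gives Cb–Eb–Gb–Bb–Db; the bottom of that stack, Cb, is the root.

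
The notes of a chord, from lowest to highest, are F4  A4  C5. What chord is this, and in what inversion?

F major, root position

Reducing to letter names: F, A, C. These stack in thirds as F–A–C — an F major triad.
The lowest note is F, the root of the chord, so this is root position (figured bass 5/3).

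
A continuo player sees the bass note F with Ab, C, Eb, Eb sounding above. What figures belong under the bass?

7

The notes F, Ab, C, Eb stack in thirds as F–Ab–C–Eb — an F minor seventh chord. The bass F is the root, so this is root position: figured 7.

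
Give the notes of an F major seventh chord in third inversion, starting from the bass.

E, F, A, C

F major seventh is F–A–C–E. Third inversion puts the seventh (E) in the bass, with the remaining tones above: E, F, A, C.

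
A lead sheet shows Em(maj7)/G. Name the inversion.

Em(maj7)/G means E minor-major seventh with G in the bass. G is the third of E minor-major seventh (E–G–B–D#), so this is first inversion.

first inversion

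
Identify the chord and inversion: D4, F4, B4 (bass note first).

B diminished, first inversion

The pitch classes D, F, B arrange in thirds as B–D–F: a B diminished triad.
With the third (D) in the bass, the chord is in first inversion (figured bass 6).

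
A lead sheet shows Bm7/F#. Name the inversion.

second inversion

Bm7/F# means B minor seventh with F# in the bass. F# is the fifth of B minor seventh (B–D–F#–A), so this is second inversion.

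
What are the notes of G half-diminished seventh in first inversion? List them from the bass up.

G half-diminished seventh is G–Bb–Db–F. First inversion puts the third (Bb) in the bass, with the remaining tones above: Bb, Db, F, G.

Bb, Db, F, G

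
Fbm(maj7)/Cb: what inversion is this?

second inversion

Fbm(maj7)/Cb means Fb minor-major seventh with Cb in the bass. Cb is the fifth of Fb minor-major seventh (Fb–Abb–Cb–Eb), so this is second inversion.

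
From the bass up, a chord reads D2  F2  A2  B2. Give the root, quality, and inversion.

The distinct note names are D, F, A, B. Stacked in thirds they read B–D–F–A, which is a half-diminished seventh chord on B.
The lowest note is D, the third of the chord, so this is first inversion (figured bass 6/5).

B half-diminished seventh, first inversion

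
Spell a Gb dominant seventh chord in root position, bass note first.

The chord tones are Gb–Bb–Db–Fb. With the root (Gb) lowest for root position: Gb, Bb, Db, Fb.

Gb, Bb, Db, Fb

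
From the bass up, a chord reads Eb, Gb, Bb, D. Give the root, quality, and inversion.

Eb minor-major seventh, root position

The pitch classes Eb, Gb, Bb, D arrange in thirds as Eb–Gb–Bb–D: an Eb minor-major seventh chord.
Eb is the root of Eb minor-major seventh; root in the bass means root position (figured bass 7).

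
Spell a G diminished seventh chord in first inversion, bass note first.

Bb, Db, Fb, G

The chord tones are G–Bb–Db–Fb. With the third (Bb) lowest for first inversion: Bb, Db, Fb, G.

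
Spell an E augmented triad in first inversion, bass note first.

G#, B#, E

The chord tones are E–G#–B#. With the third (G#) lowest for first inversion: G#, B#, E.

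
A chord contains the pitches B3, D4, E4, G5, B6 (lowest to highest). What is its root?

Reordering B, D, E, G into stacked thirds gives E–G–B–D; the bottom of that stack, E, is the root.

E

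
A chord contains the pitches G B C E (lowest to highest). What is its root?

The distinct letter names are G, B, C, E. Arranged as a stack of thirds they read C–E–G–B, so C is the root (a C major seventh chord).

C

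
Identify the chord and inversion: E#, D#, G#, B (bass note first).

The pitch classes E#, D#, G#, B arrange in thirds as E#–G#–B–D#: an E# half-diminished seventh chord.
With the root (E#) in the bass, the chord is in root position (figured bass 7).

E# half-diminished seventh, root position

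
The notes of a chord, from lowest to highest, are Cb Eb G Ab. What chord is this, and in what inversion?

The pitch classes Cb, Eb, G, Ab arrange in thirds as Ab–Cb–Eb–G: an Ab minor-major seventh chord.
With the third (Cb) in the bass, the chord is in first inversion (figured bass 6/5).

Ab minor-major seventh, first inversion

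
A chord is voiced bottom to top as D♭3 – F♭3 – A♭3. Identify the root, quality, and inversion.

The pitch classes Db, Fb, Ab arrange in thirds as Db–Fb–Ab: a Db minor triad.
With the root (Db) in the bass, the chord is in root position (figured bass 5/3).

Db minor, root position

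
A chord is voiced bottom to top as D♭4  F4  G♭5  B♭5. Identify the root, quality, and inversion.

The pitch classes Db, F, Gb, Bb arrange in thirds as Gb–Bb–Db–F: a Gb major seventh chord.
With the fifth (Db) in the bass, the chord is in second inversion (figured bass 4/3).

Gb major seventh, second inversion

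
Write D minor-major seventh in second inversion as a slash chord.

Dm(maj7)/A

Second inversion of D minor-major seventh has the fifth (A) in the bass. As a slash chord: Dm(maj7)/A.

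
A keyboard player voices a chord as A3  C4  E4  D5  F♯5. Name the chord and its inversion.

Reducing to letter names: A, C, E, D, F#. These stack in thirds as D–F#–A–C–E — a D dominant ninth chord.
The lowest note is A, the fifth of the chord, so this is second inversion.

D dominant ninth, second inversion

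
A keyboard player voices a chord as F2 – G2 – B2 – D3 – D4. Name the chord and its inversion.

G dominant seventh, third inversion

The distinct note names are F, G, B, D. Stacked in thirds they read G–B–D–F, which is a dominant seventh chord on G.
The lowest note is F, the seventh of the chord, so this is third inversion (figured bass 4/2).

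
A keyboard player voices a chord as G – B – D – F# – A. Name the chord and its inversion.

G major ninth, root position

The pitch classes G, B, D, F#, A arrange in thirds as G–B–D–F#–A: a G major ninth chord.
With the root (G) in the bass, the chord is in root position.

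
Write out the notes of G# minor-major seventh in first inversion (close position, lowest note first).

G# minor-major seventh is G#–B–D#–F##. First inversion puts the third (B) in the bass, with the remaining tones above: B, D#, F##, G#.

B, D#, F##, G#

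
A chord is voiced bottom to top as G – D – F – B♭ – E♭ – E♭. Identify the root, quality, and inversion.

Reducing to letter names: G, D, F, Bb, Eb. These stack in thirds as Eb–G–Bb–D–F — an Eb major ninth chord.
With the third (G) in the bass, the chord is in first inversion.

Eb major ninth, first inversion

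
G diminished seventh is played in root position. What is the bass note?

G

In root position the root is lowest. For G diminished seventh (G–Bb–Db–Fb) that is G.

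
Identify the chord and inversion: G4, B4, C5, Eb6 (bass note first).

Reducing to letter names: G, B, C, Eb. These stack in thirds as C–Eb–G–B — a C minor-major seventh chord.
The lowest note is G, the fifth of the chord, so this is second inversion (figured bass 4/3).

C minor-major seventh, second inversion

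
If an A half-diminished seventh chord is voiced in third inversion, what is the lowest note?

G

In third inversion the seventh is lowest. For A half-diminished seventh (A–C–Eb–G) that is G.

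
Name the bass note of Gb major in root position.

The root of Gb major (Gb–Bb–Db) is Gb; that is the bass in root position.

Gb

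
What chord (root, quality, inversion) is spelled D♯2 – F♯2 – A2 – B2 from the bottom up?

B dominant seventh, first inversion

The pitch classes D#, F#, A, B arrange in thirds as B–D#–F#–A: a B dominant seventh chord.
D# is the third of B dominant seventh; third in the bass means first inversion (figured bass 6/5).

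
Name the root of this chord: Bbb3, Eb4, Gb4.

The distinct letter names are Bbb, Eb, Gb. Arranged as a stack of thirds they read Eb–Gb–Bbb, so Eb is the root (an Eb diminished triad).

Eb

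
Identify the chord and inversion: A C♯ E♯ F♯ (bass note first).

The distinct note names are A, C#, E#, F#. Stacked in thirds they read F#–A–C#–E#, which is a minor-major seventh chord on F#.
A is the third of F# minor-major seventh; third in the bass means first inversion (figured bass 6/5).

F# minor-major seventh, first inversion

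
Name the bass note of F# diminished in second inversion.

C

F# diminished is F#–A–C. Second inversion places the fifth in the bass: C.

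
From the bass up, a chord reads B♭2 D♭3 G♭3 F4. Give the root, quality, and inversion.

Gb major seventh, first inversion

The distinct note names are Bb, Db, Gb, F. Stacked in thirds they read Gb–Bb–Db–F, which is a major seventh chord on Gb.
Bb is the third of Gb major seventh; third in the bass means first inversion (figured bass 6/5).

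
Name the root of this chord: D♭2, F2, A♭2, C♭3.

The distinct letter names are Db, F, Ab, Cb. Arranged as a stack of thirds they read Db–F–Ab–Cb, so Db is the root (a Db dominant seventh chord).

Db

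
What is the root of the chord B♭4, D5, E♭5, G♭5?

Eb

The distinct letter names are Bb, D, Eb, Gb. Arranged as a stack of thirds they read Eb–Gb–Bb–D, so Eb is the root (an Eb minor-major seventh chord).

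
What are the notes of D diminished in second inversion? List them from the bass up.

Ab, D, F

D diminished is D–F–Ab. Second inversion puts the fifth (Ab) in the bass, with the remaining tones above: Ab, D, F.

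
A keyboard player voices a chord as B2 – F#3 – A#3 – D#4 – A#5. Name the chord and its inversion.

The distinct note names are B, F#, A#, D#. Stacked in thirds they read B–D#–F#–A#, which is a major seventh chord on B.
With the root (B) in the bass, the chord is in root position (figured bass 7).

B major seventh, root position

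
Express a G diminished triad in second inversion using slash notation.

Second inversion of G diminished has the fifth (Db) in the bass. As a slash chord: Gdim/Db.

Gdim/Db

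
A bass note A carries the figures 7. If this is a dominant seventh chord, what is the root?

A

The figures 7 mean the root of the chord is in the bass. If A is the root of a dominant seventh chord, the root is A (chord tones A–C#–E–G).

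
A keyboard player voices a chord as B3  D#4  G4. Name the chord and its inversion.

The distinct note names are B, D#, G. Stacked in thirds they read G–B–D#, which is an augmented triad on G.
With the third (B) in the bass, the chord is in first inversion (figured bass 6).

G augmented, first inversion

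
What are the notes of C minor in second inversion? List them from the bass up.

G, C, Eb

The chord tones are C–Eb–G. With the fifth (G) lowest for second inversion: G, C, Eb.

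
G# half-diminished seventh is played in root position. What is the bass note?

G#

In root position the root is lowest. For G# half-diminished seventh (G#–B–D–F#) that is G#.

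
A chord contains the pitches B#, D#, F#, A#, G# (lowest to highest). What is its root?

The distinct letter names are B#, D#, F#, A#, G#. Arranged as a stack of thirds they read G#–B#–D#–F#–A#, so G# is the root (a G# dominant ninth chord).

G#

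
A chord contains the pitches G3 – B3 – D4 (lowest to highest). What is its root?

The distinct letter names are G, B, D. Arranged as a stack of thirds they read G–B–D, so G is the root (a G major triad).

G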